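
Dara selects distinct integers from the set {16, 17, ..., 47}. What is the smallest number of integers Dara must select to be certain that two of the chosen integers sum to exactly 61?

A set avoiding the sum 61 can contain at most one of each pair {x, 61−x}, plus the 2 elements whose complement lies outside the range.
The integers 31, …, 47 (17 of them) are such a set: any two sum to at least 31+32 = 63 > 61.
By pigeonhole, any 18th integer completes one of the 15 pairs, so 18 choices force a sum of 61.

18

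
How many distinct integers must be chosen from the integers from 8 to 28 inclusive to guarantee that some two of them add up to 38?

13

A set avoiding the sum 38 can contain at most one of each pair {x, 38−x}, plus the 3 elements whose complement lies outside the range or equal to its own complement.
The integers 8, …, 19 (12 of them) are such a set: any two sum to at least 8+9 = 17 and at most 18+19 = 37 < 38.
By the pigeonhole principle, any 13th integer completes one of the 9 pairs, so 13 choices force a sum of 38.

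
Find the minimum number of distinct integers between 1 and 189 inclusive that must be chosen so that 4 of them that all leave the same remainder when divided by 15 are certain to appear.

46

By pigeonhole, the 15 residue classes mod 15 are the pigeonholes.
With 45 integers one could put 3 in each residue class and have no class reach 4.
The 46th integer pushes some class to 4, so 15·3 + 1 = 46.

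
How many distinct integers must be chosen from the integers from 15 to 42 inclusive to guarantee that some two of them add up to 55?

16

A set avoiding the sum 55 can contain at most one of each pair {x, 55−x}, plus the 2 elements whose complement lies outside the range.
The integers 28, …, 42 (15 of them) are such a set: any two sum to at least 28+29 = 57 > 55.
Pigeonhole: any 16th integer completes one of the 13 pairs, so 16 choices force a sum of 55.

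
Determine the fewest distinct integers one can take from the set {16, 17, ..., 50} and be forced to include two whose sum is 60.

Two chosen integers sum to 60 exactly when both halves of some pair {x, 60−x} with 16 ≤ x ≤ 60−x ≤ 44 are chosen — 14 such pairs.
The remaining 7 elements (those with no distinct partner in range) can never complete a 60-sum, so the worst case takes all of them and one from each pair: 7 + 14 = 21.
By the pigeonhole principle, the 22nd integer has to be the second member of some pair, so 21 + 1 = 22.

22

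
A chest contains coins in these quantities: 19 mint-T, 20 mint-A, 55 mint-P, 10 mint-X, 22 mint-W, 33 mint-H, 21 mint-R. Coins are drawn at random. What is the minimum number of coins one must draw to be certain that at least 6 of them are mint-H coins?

153

In the worst case for collecting mint-H coins, every non-mint-H coin comes out first.
There are 19 + 20 + 55 + 10 + 22 + 21 = 147 non-mint-H coins altogether.
After those, each further coin must be mint-H, so 147 + 6 = 153 draws guarantee 6 mint-H coins.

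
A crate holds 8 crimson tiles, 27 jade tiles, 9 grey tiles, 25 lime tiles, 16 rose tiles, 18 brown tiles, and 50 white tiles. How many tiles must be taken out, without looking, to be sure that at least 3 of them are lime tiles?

131

In the worst case for collecting lime tiles, every non-lime tile comes out first.
There are 8 + 27 + 9 + 16 + 18 + 50 = 128 non-lime tiles altogether.
After those, each further tile must be lime, so 128 + 3 = 131 draws guarantee 3 lime tiles.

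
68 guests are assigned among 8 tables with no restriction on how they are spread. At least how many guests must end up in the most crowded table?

9

By the pigeonhole principle, the 8 tables are the holes and the 68 guests are the pigeons.
If every table held at most 8 guests, the total would be at most 8 × 8 = 64, which is less than 68.
So some table holds at least ⌈68/8⌉ = 9 guests.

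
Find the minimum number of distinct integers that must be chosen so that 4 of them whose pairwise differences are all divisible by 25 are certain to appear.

76

Integers whose pairwise differences are multiples of 25 are exactly those sharing a remainder mod 25. Pigeonhole: the 25 residue classes mod 25 are the pigeonholes.
With 75 integers one could put 3 in each residue class and have no class reach 4.
The 76th integer pushes some class to 4, so 25·3 + 1 = 76.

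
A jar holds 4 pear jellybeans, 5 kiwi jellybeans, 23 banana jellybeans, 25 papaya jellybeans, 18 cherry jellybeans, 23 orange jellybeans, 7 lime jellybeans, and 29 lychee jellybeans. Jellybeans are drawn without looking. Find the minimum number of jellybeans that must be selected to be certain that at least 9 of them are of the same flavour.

57

Pigeonhole: the 8 flavours are the holes; the jellybeans drawn are the pigeons.
To avoid 9 of any one flavour, the worst case takes at most 8 of each flavour, or every jellybean of a flavour that has fewer than 8.
That gives 4 + 5 + 8 + 8 + 8 + 8 + 7 + 8 = 56 jellybeans with no flavour reaching 9.
The next jellybean forces some flavour to 9, so 56 + 1 = 57.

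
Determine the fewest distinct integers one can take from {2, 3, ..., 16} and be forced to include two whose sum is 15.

Group the elements by complementary pair {x, 15−x}: {2,13}, {3,12}, {4,11}, …, giving 6 two-element pairs and 3 integers whose partner 15−x falls outside [2,16].
Treating each of those 9 groups as a pigeonhole, one can pick one integer per group — 9 integers — with no two summing to 15.
The 10th integer lands in an occupied pair, forcing a sum of 15.

10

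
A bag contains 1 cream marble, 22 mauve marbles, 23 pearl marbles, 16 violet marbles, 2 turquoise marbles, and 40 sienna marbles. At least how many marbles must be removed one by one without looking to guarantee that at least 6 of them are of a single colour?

By the pigeonhole principle, put each drawn marble into a box by colour. The largest draw with every box below 6 takes min(count, 5) from each colour; colours with fewer than 5 contribute all they have.
Σ min(cᵢ, 5) = 1 + 5 + 5 + 5 + 2 + 5 = 23.
Draw number 23 + 1 = 24 must push one box to 6.

24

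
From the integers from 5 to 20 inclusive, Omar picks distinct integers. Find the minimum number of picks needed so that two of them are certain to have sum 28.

11

Group the elements by complementary pair {x, 28−x}: {8,20}, {9,19}, {10,18}, …, giving 6 two-element pairs, the single value 14 (it cannot pair with itself since the integers are distinct), and 3 integers whose partner 28−x falls outside [5,20].
By pigeonhole, treating each of those 10 groups as a pigeonhole, one can pick one integer per group — 10 integers — with no two summing to 28.
The 11th integer lands in an occupied pair, forcing a sum of 28.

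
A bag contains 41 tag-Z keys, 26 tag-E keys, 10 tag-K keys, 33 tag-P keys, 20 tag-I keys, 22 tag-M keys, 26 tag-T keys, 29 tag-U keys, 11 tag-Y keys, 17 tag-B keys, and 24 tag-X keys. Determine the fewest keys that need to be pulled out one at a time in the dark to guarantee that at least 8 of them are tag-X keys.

In the worst case for collecting tag-X keys, every non-tag-X key comes out first.
There are 41 + 26 + 10 + 33 + 20 + 22 + 26 + 29 + 11 + 17 = 235 non-tag-X keys altogether.
After those, each further key must be tag-X, so 235 + 8 = 243 draws guarantee 8 tag-X keys.

243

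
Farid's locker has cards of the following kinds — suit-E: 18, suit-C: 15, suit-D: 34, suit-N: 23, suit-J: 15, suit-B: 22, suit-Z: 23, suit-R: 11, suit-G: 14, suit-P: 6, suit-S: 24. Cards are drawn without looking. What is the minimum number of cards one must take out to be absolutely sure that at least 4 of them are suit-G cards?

195

In the worst case for collecting suit-G cards, every non-suit-G card comes out first.
There are 18 + 15 + 34 + 23 + 15 + 22 + 23 + 11 + 6 + 24 = 191 non-suit-G cards altogether.
After those, each further card must be suit-G, so 191 + 4 = 195 draws guarantee 4 suit-G cards.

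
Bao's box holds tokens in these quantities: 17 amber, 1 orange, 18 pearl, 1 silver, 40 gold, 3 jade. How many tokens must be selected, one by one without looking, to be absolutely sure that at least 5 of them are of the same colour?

An adversary could hand out at most 4 tokens per colour (orange, silver, jade run out sooner): 4 + 1 + 4 + 1 + 4 + 3 = 17 tokens and still no colour has 5.
One more token lands in a colour already at 4, so 18 draws are enough and 17 are not.

18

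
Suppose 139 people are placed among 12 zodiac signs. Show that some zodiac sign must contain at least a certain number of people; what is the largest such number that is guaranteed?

Pigeonhole: the 12 zodiac signs are the holes and the 139 people are the pigeons.
If every zodiac sign held at most 11 people, the total would be at most 12 × 11 = 132, which is less than 139.
So some zodiac sign holds at least ⌈139/12⌉ = 12 people.

12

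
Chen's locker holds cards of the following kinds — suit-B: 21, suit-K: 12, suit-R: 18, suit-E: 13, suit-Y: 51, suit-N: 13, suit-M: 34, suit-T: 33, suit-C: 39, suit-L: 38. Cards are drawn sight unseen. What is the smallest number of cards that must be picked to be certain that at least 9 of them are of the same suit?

81

An adversary could hand out at most 8 cards per suit: 8 + 8 + 8 + 8 + 8 + 8 + 8 + 8 + 8 + 8 = 80 cards and still no suit has 9.
One more card lands in a suit already at 8, so 81 draws are enough and 80 are not.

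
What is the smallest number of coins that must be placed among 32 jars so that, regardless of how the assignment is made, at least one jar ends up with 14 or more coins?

417

With 416 coins one could put exactly 13 in each of the 32 jars, and no jar would reach 14.
By pigeonhole, one more coin must land in a jar that already has 13, giving it 14.
So 32 × 13 + 1 = 417 coins are required.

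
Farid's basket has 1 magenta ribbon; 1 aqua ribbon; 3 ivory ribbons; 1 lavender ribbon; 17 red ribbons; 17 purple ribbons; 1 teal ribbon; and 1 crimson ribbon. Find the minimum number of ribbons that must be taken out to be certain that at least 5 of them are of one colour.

17

An adversary could hand out at most 4 ribbons per colour (6 colours run out sooner): 1 + 1 + 3 + 1 + 4 + 4 + 1 + 1 = 16 ribbons and still no colour has 5.
One more ribbon lands in a colour already at 4, so 17 draws are enough and 16 are not.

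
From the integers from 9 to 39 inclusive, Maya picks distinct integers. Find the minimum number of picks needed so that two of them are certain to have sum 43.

Two chosen integers sum to 43 exactly when both halves of some pair {x, 43−x} with 9 ≤ x ≤ 43−x ≤ 34 are chosen — 13 such pairs.
The remaining 5 elements (those with no distinct partner in range) can never complete a 43-sum, so the worst case takes all of them and one from each pair: 5 + 13 = 18.
The 19th integer has to be the second member of some pair, so 18 + 1 = 19.

19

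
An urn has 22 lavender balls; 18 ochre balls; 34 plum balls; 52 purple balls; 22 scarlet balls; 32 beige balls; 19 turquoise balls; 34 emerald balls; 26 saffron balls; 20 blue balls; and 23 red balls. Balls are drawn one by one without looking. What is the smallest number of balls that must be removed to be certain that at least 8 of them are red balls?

287

In the worst case for collecting red balls, every non-red ball comes out first.
There are 22 + 18 + 34 + 52 + 22 + 32 + 19 + 34 + 26 + 20 = 279 non-red balls altogether.
After those, each further ball must be red, so 279 + 8 = 287 draws guarantee 8 red balls.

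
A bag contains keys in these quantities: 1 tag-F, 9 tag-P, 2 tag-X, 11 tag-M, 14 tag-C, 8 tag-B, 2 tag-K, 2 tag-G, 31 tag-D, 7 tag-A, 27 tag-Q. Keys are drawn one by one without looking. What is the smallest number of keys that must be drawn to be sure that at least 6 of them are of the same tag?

By the pigeonhole principle, put each drawn key into a box by tag. The largest draw with every box below 6 takes min(count, 5) from each tag; tags with fewer than 5 contribute all they have.
Σ min(cᵢ, 5) = 1 + 5 + 2 + 5 + 5 + 5 + 2 + 2 + 5 + 5 + 5 = 42.
Draw number 42 + 1 = 43 must push one box to 6.

43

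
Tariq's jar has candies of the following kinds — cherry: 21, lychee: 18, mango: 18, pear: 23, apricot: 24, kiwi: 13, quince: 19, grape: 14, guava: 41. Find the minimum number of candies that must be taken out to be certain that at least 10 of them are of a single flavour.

An adversary could hand out at most 9 candies per flavour: 9 + 9 + 9 + 9 + 9 + 9 + 9 + 9 + 9 = 81 candies and still no flavour has 10.
Pigeonhole: one more candy lands in a flavour already at 9, so 82 draws are enough and 81 are not.

82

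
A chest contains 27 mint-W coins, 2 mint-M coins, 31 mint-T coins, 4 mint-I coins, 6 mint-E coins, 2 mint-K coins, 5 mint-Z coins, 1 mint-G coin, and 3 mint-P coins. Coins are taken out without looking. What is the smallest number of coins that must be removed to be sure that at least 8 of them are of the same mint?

By the pigeonhole principle, put each drawn coin into a box by mint. The largest draw with every box below 8 takes min(count, 7) from each mint; mints with fewer than 7 contribute all they have.
Σ min(cᵢ, 7) = 7 + 2 + 7 + 4 + 6 + 2 + 5 + 1 + 3 = 37.
Draw number 37 + 1 = 38 must push one box to 8.

38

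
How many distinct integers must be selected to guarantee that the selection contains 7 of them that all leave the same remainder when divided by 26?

By pigeonhole, the 26 residue classes mod 26 are the pigeonholes.
With 156 integers one could put 6 in each residue class and have no class reach 7.
The 157th integer pushes some class to 7, so 26·6 + 1 = 157.

157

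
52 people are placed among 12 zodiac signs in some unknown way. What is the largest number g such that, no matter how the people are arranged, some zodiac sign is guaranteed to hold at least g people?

Pigeonhole: the 12 zodiac signs are the holes and the 52 people are the pigeons.
If every zodiac sign held at most 4 people, the total would be at most 12 × 4 = 48, which is less than 52.
So some zodiac sign holds at least ⌈52/12⌉ = 5 people.

5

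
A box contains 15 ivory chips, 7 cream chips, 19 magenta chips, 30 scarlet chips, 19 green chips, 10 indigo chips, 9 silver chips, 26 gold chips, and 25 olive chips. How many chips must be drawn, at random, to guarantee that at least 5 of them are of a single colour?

37

An adversary could hand out at most 4 chips per colour: 4 + 4 + 4 + 4 + 4 + 4 + 4 + 4 + 4 = 36 chips and still no colour has 5.
By pigeonhole, one more chip lands in a colour already at 4, so 37 draws are enough and 36 are not.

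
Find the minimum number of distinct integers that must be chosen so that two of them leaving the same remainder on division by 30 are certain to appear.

31

Pigeonhole: the 30 residue classes mod 30 are the pigeonholes.
With 30 integers one could put 1 in each residue class and have no class reach 2.
The 31st integer pushes some class to 2, so 30·1 + 1 = 31.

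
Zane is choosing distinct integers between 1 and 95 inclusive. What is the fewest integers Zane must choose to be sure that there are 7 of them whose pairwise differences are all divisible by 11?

Integers whose pairwise differences are multiples of 11 are exactly those sharing a remainder mod 11. Pigeonhole: the 11 residue classes mod 11 are the pigeonholes.
With 66 integers one could put 6 in each residue class and have no class reach 7.
The 67th integer pushes some class to 7, so 11·6 + 1 = 67.

67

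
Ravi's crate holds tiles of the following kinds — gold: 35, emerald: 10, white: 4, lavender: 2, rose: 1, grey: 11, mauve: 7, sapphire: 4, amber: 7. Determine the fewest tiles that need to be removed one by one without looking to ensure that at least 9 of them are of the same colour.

By the pigeonhole principle, put each drawn tile into a box by colour. The largest draw with every box below 9 takes min(count, 8) from each colour; colours with fewer than 8 contribute all they have.
Σ min(cᵢ, 8) = 8 + 8 + 4 + 2 + 1 + 8 + 7 + 4 + 7 = 49.
Draw number 49 + 1 = 50 must push one box to 9.

50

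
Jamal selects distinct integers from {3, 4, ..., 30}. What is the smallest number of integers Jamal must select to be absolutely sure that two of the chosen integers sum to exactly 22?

A set avoiding the sum 22 can contain at most one of each pair {x, 22−x}, plus the 12 elements whose complement lies outside the range or equal to its own complement.
The integers 11, …, 30 (20 of them) are such a set: any two sum to at least 11+12 = 23 > 22.
By the pigeonhole principle, any 21st integer completes one of the 8 pairs, so 21 choices force a sum of 22.

21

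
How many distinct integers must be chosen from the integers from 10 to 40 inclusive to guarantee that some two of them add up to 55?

Group the elements by complementary pair {x, 55−x}: {15,40}, {16,39}, {17,38}, …, giving 13 two-element pairs and 5 integers whose partner 55−x falls outside [10,40].
By the pigeonhole principle, treating each of those 18 groups as a pigeonhole, one can pick one integer per group — 18 integers — with no two summing to 55.
The 19th integer lands in an occupied pair, forcing a sum of 55.

19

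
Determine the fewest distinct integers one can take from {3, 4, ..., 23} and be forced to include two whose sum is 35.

16

A set avoiding the sum 35 can contain at most one of each pair {x, 35−x}, plus the 9 elements whose complement lies outside the range.
The integers 3, …, 17 (15 of them) are such a set: any two sum to at least 3+4 = 7 and at most 16+17 = 33 < 35.
By the pigeonhole principle, any 16th integer completes one of the 6 pairs, so 16 choices force a sum of 35.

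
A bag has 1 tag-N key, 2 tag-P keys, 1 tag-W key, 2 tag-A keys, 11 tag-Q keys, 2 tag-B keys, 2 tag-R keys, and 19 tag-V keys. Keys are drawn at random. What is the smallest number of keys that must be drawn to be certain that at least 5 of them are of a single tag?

An adversary could hand out at most 4 keys per tag (6 tags run out sooner): 1 + 2 + 1 + 2 + 4 + 2 + 2 + 4 = 18 keys and still no tag has 5.
One more key lands in a tag already at 4, so 19 draws are enough and 18 are not.

19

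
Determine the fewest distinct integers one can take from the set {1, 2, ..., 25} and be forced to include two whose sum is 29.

Two chosen integers sum to 29 exactly when both halves of some pair {x, 29−x} with 4 ≤ x ≤ 29−x ≤ 25 are chosen — 11 such pairs.
The remaining 3 elements (those with no distinct partner in range) can never complete a 29-sum, so the worst case takes all of them and one from each pair: 3 + 11 = 14.
The 15th integer has to be the second member of some pair, so 14 + 1 = 15.

15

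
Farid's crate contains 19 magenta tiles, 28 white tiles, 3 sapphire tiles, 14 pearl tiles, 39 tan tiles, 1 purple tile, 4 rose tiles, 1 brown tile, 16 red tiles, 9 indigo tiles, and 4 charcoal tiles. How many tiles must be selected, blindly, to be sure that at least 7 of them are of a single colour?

50

Put each drawn tile into a box by colour. The largest draw with every box below 7 takes min(count, 6) from each colour; colours with fewer than 6 contribute all they have.
Σ min(cᵢ, 6) = 6 + 6 + 3 + 6 + 6 + 1 + 4 + 1 + 6 + 6 + 4 = 49.
Draw number 49 + 1 = 50 must push one box to 7.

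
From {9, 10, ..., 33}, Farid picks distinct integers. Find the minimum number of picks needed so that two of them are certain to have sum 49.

17

Two chosen integers sum to 49 exactly when both halves of some pair {x, 49−x} with 16 ≤ x ≤ 49−x ≤ 33 are chosen — 9 such pairs.
The remaining 7 elements (those with no distinct partner in range) can never complete a 49-sum, so the worst case takes all of them and one from each pair: 7 + 9 = 16.
By the pigeonhole principle, the 17th integer has to be the second member of some pair, so 16 + 1 = 17.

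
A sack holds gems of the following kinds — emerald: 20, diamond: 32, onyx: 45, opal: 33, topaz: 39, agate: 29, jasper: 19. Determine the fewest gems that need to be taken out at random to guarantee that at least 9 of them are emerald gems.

In the worst case for collecting emerald gems, every non-emerald gem comes out first.
There are 32 + 45 + 33 + 39 + 29 + 19 = 197 non-emerald gems altogether.
After those, each further gem must be emerald, so 197 + 9 = 206 draws guarantee 9 emerald gems.

206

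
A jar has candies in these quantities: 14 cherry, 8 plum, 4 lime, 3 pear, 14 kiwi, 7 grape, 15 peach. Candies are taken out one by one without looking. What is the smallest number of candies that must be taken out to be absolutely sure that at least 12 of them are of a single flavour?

An adversary could hand out at most 11 candies per flavour (4 flavours run out sooner): 11 + 8 + 4 + 3 + 11 + 7 + 11 = 55 candies and still no flavour has 12.
One more candy lands in a flavour already at 11, so 56 draws are enough and 55 are not.

56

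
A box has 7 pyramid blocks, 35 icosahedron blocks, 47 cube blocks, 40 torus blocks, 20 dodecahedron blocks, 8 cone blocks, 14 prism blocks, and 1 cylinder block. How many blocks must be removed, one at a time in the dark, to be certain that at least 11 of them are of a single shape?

Pigeonhole: put each drawn block into a box by shape. The largest draw with every box below 11 takes min(count, 10) from each shape; shapes with fewer than 10 contribute all they have.
Σ min(cᵢ, 10) = 7 + 10 + 10 + 10 + 10 + 8 + 10 + 1 = 66.
Draw number 66 + 1 = 67 must push one box to 11.

67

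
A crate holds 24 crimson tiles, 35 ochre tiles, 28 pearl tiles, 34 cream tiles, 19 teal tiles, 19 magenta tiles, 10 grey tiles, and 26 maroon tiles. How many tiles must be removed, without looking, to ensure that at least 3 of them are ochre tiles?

163

In the worst case for collecting ochre tiles, every non-ochre tile comes out first.
There are 24 + 28 + 34 + 19 + 19 + 10 + 26 = 160 non-ochre tiles altogether.
After those, each further tile must be ochre, so 160 + 3 = 163 draws guarantee 3 ochre tiles.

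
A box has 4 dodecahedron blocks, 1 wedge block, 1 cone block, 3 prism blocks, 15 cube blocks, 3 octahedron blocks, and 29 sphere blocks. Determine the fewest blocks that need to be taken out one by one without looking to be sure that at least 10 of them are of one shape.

31

The 7 shapes are the holes; the blocks drawn are the pigeons.
To avoid 10 of any one shape, the worst case takes at most 9 of each shape, or every block of a shape that has fewer than 9.
That gives 4 + 1 + 1 + 3 + 9 + 3 + 9 = 30 blocks with no shape reaching 10.
The next block forces some shape to 10, so 30 + 1 = 31.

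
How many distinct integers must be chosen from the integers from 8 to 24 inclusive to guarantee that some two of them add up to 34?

11

Group the elements by complementary pair {x, 34−x}: {10,24}, {11,23}, {12,22}, …, giving 7 two-element pairs, the single value 17 (it cannot pair with itself since the integers are distinct), and 2 integers whose partner 34−x falls outside [8,24].
Treating each of those 10 groups as a pigeonhole, one can pick one integer per group — 10 integers — with no two summing to 34.
The 11th integer lands in an occupied pair, forcing a sum of 34.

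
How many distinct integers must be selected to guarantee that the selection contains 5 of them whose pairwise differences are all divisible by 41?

Integers whose pairwise differences are multiples of 41 are exactly those sharing a remainder mod 41. The 41 residue classes mod 41 are the pigeonholes.
With 164 integers one could put 4 in each residue class and have no class reach 5.
The 165th integer pushes some class to 5, so 41·4 + 1 = 165.

165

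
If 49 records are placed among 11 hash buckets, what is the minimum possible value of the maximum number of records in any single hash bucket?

5

The 11 hash buckets are the holes and the 49 records are the pigeons.
If every hash bucket held at most 4 records, the total would be at most 11 × 4 = 44, which is less than 49.
So some hash bucket holds at least ⌈49/11⌉ = 5 records.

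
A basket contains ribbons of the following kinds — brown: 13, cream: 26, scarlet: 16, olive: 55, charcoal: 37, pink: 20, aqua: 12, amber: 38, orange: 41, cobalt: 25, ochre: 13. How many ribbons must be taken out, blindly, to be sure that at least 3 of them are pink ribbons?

In the worst case for collecting pink ribbons, every non-pink ribbon comes out first.
There are 13 + 26 + 16 + 55 + 37 + 12 + 38 + 41 + 25 + 13 = 276 non-pink ribbons altogether.
After those, each further ribbon must be pink, so 276 + 3 = 279 draws guarantee 3 pink ribbons.

279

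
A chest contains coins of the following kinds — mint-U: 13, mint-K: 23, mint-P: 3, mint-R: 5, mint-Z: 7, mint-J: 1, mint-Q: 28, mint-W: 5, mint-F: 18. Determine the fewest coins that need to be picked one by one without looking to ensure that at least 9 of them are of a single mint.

By pigeonhole, the 9 mints are the holes; the coins drawn are the pigeons.
To avoid 9 of any one mint, the worst case takes at most 8 of each mint, or every coin of a mint that has fewer than 8.
That gives 8 + 8 + 3 + 5 + 7 + 1 + 8 + 5 + 8 = 53 coins with no mint reaching 9.
The next coin forces some mint to 9, so 53 + 1 = 54.

54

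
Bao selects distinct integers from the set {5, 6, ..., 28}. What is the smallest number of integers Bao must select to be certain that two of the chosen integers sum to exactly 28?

16

A set avoiding the sum 28 can contain at most one of each pair {x, 28−x}, plus the 6 elements whose complement lies outside the range or equal to its own complement.
The integers 14, …, 28 (15 of them) are such a set: any two sum to at least 14+15 = 29 > 28.
Any 16th integer completes one of the 9 pairs, so 16 choices force a sum of 28.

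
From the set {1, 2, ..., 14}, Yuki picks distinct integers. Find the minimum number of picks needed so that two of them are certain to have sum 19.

10

A set avoiding the sum 19 can contain at most one of each pair {x, 19−x}, plus the 4 elements whose complement lies outside the range.
The integers 1, …, 9 (9 of them) are such a set: any two sum to at least 1+2 = 3 and at most 8+9 = 17 < 19.
Any 10th integer completes one of the 5 pairs, so 10 choices force a sum of 19.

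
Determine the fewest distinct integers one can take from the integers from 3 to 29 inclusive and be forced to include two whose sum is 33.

15

A set avoiding the sum 33 can contain at most one of each pair {x, 33−x}, plus the 1 element whose complement lies outside the range.
The integers 3, …, 16 (14 of them) are such a set: any two sum to at least 3+4 = 7 and at most 15+16 = 31 < 33.
Any 15th integer completes one of the 13 pairs, so 15 choices force a sum of 33.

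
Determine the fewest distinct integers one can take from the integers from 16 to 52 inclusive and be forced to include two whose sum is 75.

23

Group the elements by complementary pair {x, 75−x}: {23,52}, {24,51}, {25,50}, …, giving 15 two-element pairs and 7 integers whose partner 75−x falls outside [16,52].
By the pigeonhole principle, treating each of those 22 groups as a pigeonhole, one can pick one integer per group — 22 integers — with no two summing to 75.
The 23rd integer lands in an occupied pair, forcing a sum of 75.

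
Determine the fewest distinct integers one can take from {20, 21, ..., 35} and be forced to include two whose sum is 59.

11

A set avoiding the sum 59 can contain at most one of each pair {x, 59−x}, plus the 4 elements whose complement lies outside the range.
The integers 20, …, 29 (10 of them) are such a set: any two sum to at least 20+21 = 41 and at most 28+29 = 57 < 59.
Any 11th integer completes one of the 6 pairs, so 11 choices force a sum of 59.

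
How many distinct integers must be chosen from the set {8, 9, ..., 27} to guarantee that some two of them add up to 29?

14

A set avoiding the sum 29 can contain at most one of each pair {x, 29−x}, plus the 6 elements whose complement lies outside the range.
The integers 15, …, 27 (13 of them) are such a set: any two sum to at least 15+16 = 31 > 29.
By pigeonhole, any 14th integer completes one of the 7 pairs, so 14 choices force a sum of 29.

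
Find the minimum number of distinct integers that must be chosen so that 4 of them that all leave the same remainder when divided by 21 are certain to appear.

By pigeonhole, the 21 residue classes mod 21 are the pigeonholes.
With 63 integers one could put 3 in each residue class and have no class reach 4.
The 64th integer pushes some class to 4, so 21·3 + 1 = 64.

64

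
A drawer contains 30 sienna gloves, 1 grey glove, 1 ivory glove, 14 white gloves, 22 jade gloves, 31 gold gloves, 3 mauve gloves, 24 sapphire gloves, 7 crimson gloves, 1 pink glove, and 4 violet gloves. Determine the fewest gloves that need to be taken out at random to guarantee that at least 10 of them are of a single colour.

The 11 colours are the holes; the gloves drawn are the pigeons.
To avoid 10 of any one colour, the worst case takes at most 9 of each colour, or every glove of a colour that has fewer than 9.
That gives 9 + 1 + 1 + 9 + 9 + 9 + 3 + 9 + 7 + 1 + 4 = 62 gloves with no colour reaching 10.
The next glove forces some colour to 10, so 62 + 1 = 63.

63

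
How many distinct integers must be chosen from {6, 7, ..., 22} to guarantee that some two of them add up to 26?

11

Group the elements by complementary pair {x, 26−x}: {6,20}, {7,19}, {8,18}, …, giving 7 two-element pairs; the single value 13 (it cannot pair with itself since the integers are distinct); and 2 integers whose partner 26−x falls outside [6,22].
Treating each of those 10 groups as a pigeonhole, one can pick one integer per group — 10 integers — with no two summing to 26.
The 11th integer lands in an occupied pair, forcing a sum of 26.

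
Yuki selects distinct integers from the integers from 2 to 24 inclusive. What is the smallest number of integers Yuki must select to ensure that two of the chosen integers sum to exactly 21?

A set avoiding the sum 21 can contain at most one of each pair {x, 21−x}, plus the 5 elements whose complement lies outside the range.
The integers 11, …, 24 (14 of them) are such a set: any two sum to at least 11+12 = 23 > 21.
By the pigeonhole principle, any 15th integer completes one of the 9 pairs, so 15 choices force a sum of 21.

15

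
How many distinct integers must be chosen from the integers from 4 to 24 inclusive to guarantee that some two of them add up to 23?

14

Two chosen integers sum to 23 exactly when both halves of some pair {x, 23−x} with 4 ≤ x ≤ 23−x ≤ 19 are chosen — 8 such pairs.
The remaining 5 elements (those with no distinct partner in range) can never complete a 23-sum, so the worst case takes all of them and one from each pair: 5 + 8 = 13.
The 14th integer has to be the second member of some pair, so 13 + 1 = 14.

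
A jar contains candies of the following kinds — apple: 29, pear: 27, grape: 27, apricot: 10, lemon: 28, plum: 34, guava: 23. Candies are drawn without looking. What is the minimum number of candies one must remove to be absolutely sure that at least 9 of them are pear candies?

160

In the worst case for collecting pear candies, every non-pear candy comes out first.
There are 29 + 27 + 10 + 28 + 34 + 23 = 151 non-pear candies altogether.
After those, each further candy must be pear, so 151 + 9 = 160 draws guarantee 9 pear candies.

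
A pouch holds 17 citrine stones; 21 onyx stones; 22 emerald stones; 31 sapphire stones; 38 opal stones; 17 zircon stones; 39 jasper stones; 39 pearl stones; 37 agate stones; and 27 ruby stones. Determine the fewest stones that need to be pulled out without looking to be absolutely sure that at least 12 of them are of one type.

By pigeonhole, put each drawn stone into a box by type. The largest draw with every box below 12 takes min(count, 11) from each type.
Σ min(cᵢ, 11) = 11 + 11 + 11 + 11 + 11 + 11 + 11 + 11 + 11 + 11 = 110.
Draw number 110 + 1 = 111 must push one box to 12.

111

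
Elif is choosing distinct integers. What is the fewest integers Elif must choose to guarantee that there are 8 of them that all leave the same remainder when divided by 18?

127

The 18 residue classes mod 18 are the pigeonholes.
With 126 integers one could put 7 in each residue class and have no class reach 8.
The 127th integer pushes some class to 8, so 18·7 + 1 = 127.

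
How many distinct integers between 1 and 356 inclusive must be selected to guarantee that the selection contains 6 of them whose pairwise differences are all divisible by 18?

91

Integers whose pairwise differences are multiples of 18 are exactly those sharing a remainder mod 18. Pigeonhole: the 18 residue classes mod 18 are the pigeonholes.
With 90 integers one could put 5 in each residue class and have no class reach 6.
The 91st integer pushes some class to 6, so 18·5 + 1 = 91.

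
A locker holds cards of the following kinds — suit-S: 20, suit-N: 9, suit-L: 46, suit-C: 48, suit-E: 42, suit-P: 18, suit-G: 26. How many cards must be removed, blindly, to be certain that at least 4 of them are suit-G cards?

187

In the worst case for collecting suit-G cards, every non-suit-G card comes out first.
There are 20 + 9 + 46 + 48 + 42 + 18 = 183 non-suit-G cards altogether.
After those, each further card must be suit-G, so 183 + 4 = 187 draws guarantee 4 suit-G cards.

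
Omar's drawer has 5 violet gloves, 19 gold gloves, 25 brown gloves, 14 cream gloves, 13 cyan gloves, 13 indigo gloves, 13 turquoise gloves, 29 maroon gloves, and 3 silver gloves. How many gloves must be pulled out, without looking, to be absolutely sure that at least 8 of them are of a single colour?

58

An adversary could hand out at most 7 gloves per colour (violet, silver run out sooner): 5 + 7 + 7 + 7 + 7 + 7 + 7 + 7 + 3 = 57 gloves and still no colour has 8.
One more glove lands in a colour already at 7, so 58 draws are enough and 57 are not.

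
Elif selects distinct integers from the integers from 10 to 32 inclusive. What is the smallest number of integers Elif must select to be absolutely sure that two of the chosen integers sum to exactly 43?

13

Two chosen integers sum to 43 exactly when both halves of some pair {x, 43−x} with 11 ≤ x ≤ 43−x ≤ 32 are chosen — 11 such pairs.
The remaining 1 element (those with no distinct partner in range) can never complete a 43-sum, so the worst case takes all of them and one from each pair: 1 + 11 = 12.
The 13th integer has to be the second member of some pair, so 12 + 1 = 13.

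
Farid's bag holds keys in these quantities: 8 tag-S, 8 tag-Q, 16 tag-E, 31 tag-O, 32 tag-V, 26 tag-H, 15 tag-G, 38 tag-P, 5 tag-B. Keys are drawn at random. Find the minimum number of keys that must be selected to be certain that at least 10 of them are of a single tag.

The 9 tags are the holes; the keys drawn are the pigeons.
To avoid 10 of any one tag, the worst case takes at most 9 of each tag, or every key of a tag that has fewer than 9.
That gives 8 + 8 + 9 + 9 + 9 + 9 + 9 + 9 + 5 = 75 keys with no tag reaching 10.
The next key forces some tag to 10, so 75 + 1 = 76.

76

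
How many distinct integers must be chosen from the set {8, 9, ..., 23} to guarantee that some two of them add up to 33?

A set avoiding the sum 33 can contain at most one of each pair {x, 33−x}, plus the 2 elements whose complement lies outside the range.
The integers 8, …, 16 (9 of them) are such a set: any two sum to at least 8+9 = 17 and at most 15+16 = 31 < 33.
Any 10th integer completes one of the 7 pairs, so 10 choices force a sum of 33.

10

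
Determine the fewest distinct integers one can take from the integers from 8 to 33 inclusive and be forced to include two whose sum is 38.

16

Group the elements by complementary pair {x, 38−x}: {8,30}, {9,29}, {10,28}, …, giving 11 two-element pairs, the single value 19 (it cannot pair with itself since the integers are distinct), and 3 integers whose partner 38−x falls outside [8,33].
By pigeonhole, treating each of those 15 groups as a pigeonhole, one can pick one integer per group — 15 integers — with no two summing to 38.
The 16th integer lands in an occupied pair, forcing a sum of 38.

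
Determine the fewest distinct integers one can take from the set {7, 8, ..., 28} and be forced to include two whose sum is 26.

Two chosen integers sum to 26 exactly when both halves of some pair {x, 26−x} with 7 ≤ x ≤ 26−x ≤ 19 are chosen — 6 such pairs.
The remaining 10 elements (those with no distinct partner in range) can never complete a 26-sum, so the worst case takes all of them and one from each pair: 10 + 6 = 16.
The 17th integer has to be the second member of some pair, so 16 + 1 = 17.

17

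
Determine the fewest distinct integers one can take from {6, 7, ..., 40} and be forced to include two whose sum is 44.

Two chosen integers sum to 44 exactly when both halves of some pair {x, 44−x} with 6 ≤ x ≤ 44−x ≤ 38 are chosen — 16 such pairs.
The remaining 3 elements (those with no distinct partner in range) can never complete a 44-sum, so the worst case takes all of them and one from each pair: 3 + 16 = 19.
By the pigeonhole principle, the 20th integer has to be the second member of some pair, so 19 + 1 = 20.

20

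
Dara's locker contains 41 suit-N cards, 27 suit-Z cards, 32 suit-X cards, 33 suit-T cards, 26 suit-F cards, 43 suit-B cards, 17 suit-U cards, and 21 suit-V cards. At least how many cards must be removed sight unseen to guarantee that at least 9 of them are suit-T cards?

216

In the worst case for collecting suit-T cards, every non-suit-T card comes out first.
There are 41 + 27 + 32 + 26 + 43 + 17 + 21 = 207 non-suit-T cards altogether.
After those, each further card must be suit-T, so 207 + 9 = 216 draws guarantee 9 suit-T cards.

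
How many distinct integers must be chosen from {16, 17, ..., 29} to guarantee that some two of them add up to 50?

Group the elements by complementary pair {x, 50−x}: {21,29}, {22,28}, {23,27}, …, giving 4 two-element pairs; the single value 25 (it cannot pair with itself since the integers are distinct); and 5 integers whose partner 50−x falls outside [16,29].
By pigeonhole, treating each of those 10 groups as a pigeonhole, one can pick one integer per group — 10 integers — with no two summing to 50.
The 11th integer lands in an occupied pair, forcing a sum of 50.

11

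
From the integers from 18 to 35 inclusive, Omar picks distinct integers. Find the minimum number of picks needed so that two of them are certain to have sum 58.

Group the elements by complementary pair {x, 58−x}: {23,35}, {24,34}, {25,33}, …, giving 6 two-element pairs, the single value 29 (it cannot pair with itself since the integers are distinct), and 5 integers whose partner 58−x falls outside [18,35].
Pigeonhole: treating each of those 12 groups as a pigeonhole, one can pick one integer per group — 12 integers — with no two summing to 58.
The 13th integer lands in an occupied pair, forcing a sum of 58.

13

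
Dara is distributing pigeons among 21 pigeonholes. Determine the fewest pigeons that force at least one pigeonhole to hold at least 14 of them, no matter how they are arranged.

With 273 pigeons one could put exactly 13 in each of the 21 pigeonholes, and no pigeonhole would reach 14.
By pigeonhole, one more pigeon must land in a pigeonhole that already has 13, giving it 14.
So 21 × 13 + 1 = 274 pigeons are required.

274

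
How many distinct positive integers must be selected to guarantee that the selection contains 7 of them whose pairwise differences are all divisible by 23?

139

Integers whose pairwise differences are multiples of 23 are exactly those sharing a remainder mod 23. The 23 residue classes mod 23 are the pigeonholes.
With 138 integers one could put 6 in each residue class and have no class reach 7.
The 139th integer pushes some class to 7, so 23·6 + 1 = 139.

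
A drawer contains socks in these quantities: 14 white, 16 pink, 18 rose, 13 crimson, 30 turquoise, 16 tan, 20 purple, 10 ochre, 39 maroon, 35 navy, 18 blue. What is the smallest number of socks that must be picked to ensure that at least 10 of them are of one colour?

The 11 colours are the holes; the socks drawn are the pigeons.
To avoid 10 of any one colour, the worst case takes at most 9 of each colour.
That gives 9 + 9 + 9 + 9 + 9 + 9 + 9 + 9 + 9 + 9 + 9 = 99 socks with no colour reaching 10.
The next sock forces some colour to 10, so 99 + 1 = 100.

100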